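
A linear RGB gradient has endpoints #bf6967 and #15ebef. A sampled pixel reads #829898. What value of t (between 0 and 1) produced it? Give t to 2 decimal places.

Invert the lerp on the R channel (largest span, 170): t = (130 − 191) / (21 − 191) = -61/-170 = 0.35882.
Check on G: (152 − 105)/(235 − 105) = 0.3615 ✓

0.36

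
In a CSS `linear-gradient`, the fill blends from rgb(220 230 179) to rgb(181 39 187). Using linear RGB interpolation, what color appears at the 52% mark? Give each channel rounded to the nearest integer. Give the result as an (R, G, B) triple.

(200, 131, 183)

52% corresponds to t = 0.52.
R = 220 + 0.52 × (181 − 220) = 220 + 0.52 × -39 = 199.72 → 200
G = 230 + 0.52 × (39 − 230) = 230 + 0.52 × -191 = 130.68 → 131
B = 179 + 0.52 × (187 − 179) = 179 + 0.52 × 8 = 183.16 → 183
So the blended color is (200, 131, 183), about #c883b7.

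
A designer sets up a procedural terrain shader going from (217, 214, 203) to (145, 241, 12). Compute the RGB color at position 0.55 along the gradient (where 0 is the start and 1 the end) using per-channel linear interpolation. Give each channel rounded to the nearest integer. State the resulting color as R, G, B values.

R = 217 + 0.55 × (145 − 217) = 217 + 0.55 × -72 = 177.4 → 177
G = 214 + 0.55 × (241 − 214) = 214 + 0.55 × 27 = 228.85 → 229
B = 203 + 0.55 × (12 − 203) = 203 + 0.55 × -191 = 97.95 → 98

(177, 229, 98)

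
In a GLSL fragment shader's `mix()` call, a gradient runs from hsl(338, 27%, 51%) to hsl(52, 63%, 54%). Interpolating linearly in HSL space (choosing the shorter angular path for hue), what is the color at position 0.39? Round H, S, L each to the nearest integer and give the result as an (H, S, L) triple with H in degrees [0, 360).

(7, 41, 52)

Hue: 52 − 338 = -286°, but |-286| > 180 so the shorter arc goes the other way: Δh = -286 + 360 = 74°.
H = 338 + 0.39 × (74) = 366.86 → 367 → 367 mod 360 = 7°
S = 27 + 0.39 × (63 − 27) = 41.04 → 41%
L = 51 + 0.39 × (54 − 51) = 52.17 → 52%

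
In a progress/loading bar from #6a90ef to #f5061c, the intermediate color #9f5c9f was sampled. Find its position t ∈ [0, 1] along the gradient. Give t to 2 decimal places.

Invert the lerp on the B channel (largest span, 211): t = (159 − 239) / (28 − 239) = -80/-211 = 0.37915.
Check on R: (159 − 106)/(245 − 106) = 0.3813 ✓

0.38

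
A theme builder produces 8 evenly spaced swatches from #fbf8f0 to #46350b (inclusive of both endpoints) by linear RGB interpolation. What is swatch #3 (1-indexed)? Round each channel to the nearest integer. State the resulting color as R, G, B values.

With 8 swatches and endpoints inclusive, swatch 3 sits at t = (3 − 1)/(8 − 1) = 2/7 ≈ 0.2857.
#fbf8f0 → (251, 248, 240); #46350b → (70, 53, 11).
R = 251 + 0.2857 × (70 − 251) = 199.288 → 199
G = 248 + 0.2857 × (53 − 248) = 192.288 → 192
B = 240 + 0.2857 × (11 − 240) = 174.575 → 175

(199, 192, 175)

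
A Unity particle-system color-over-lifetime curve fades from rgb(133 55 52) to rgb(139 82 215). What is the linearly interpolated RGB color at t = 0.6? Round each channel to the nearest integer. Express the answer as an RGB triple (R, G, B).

R = 133 + 0.6 × (139 − 133) = 133 + 0.6 × 6 = 136.6 → 137
G = 55 + 0.6 × (82 − 55) = 55 + 0.6 × 27 = 71.2 → 71
B = 52 + 0.6 × (215 − 52) = 52 + 0.6 × 163 = 149.8 → 150

(137, 71, 150)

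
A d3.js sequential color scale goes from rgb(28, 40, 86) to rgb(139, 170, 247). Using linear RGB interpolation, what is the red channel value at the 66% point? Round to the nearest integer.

R = 28 + 0.66 × (139 − 28) = 101.26 → 101

101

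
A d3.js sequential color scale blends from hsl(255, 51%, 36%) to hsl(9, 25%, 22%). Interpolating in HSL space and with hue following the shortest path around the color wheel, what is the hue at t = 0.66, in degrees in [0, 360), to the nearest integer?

330

Hue: 9 − 255 = -246°, but |-246| > 180 so the shorter arc goes the other way: Δh = -246 + 360 = 114°.
H = 255 + 0.66 × (114) = 330.24 → 330°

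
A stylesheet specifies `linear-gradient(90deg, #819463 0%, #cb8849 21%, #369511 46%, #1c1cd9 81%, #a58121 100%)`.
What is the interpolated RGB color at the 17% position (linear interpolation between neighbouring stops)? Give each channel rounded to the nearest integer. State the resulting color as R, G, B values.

(189, 138, 78)

17% lies between the 0% and 21% stops, so the local fraction is t = (17 − 0)/(21 − 0) = 17/21 ≈ 0.8095.
#819463 → (129, 148, 99); #cb8849 → (203, 136, 73).
R = 129 + 0.8095 × (203 − 129) = 188.903 → 189
G = 148 + 0.8095 × (136 − 148) = 138.286 → 138
B = 99 + 0.8095 × (73 − 99) = 77.953 → 78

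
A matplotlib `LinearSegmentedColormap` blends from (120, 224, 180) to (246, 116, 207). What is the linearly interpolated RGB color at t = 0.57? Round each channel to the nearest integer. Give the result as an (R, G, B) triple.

(192, 162, 195)

R = 120 + 0.57 × (246 − 120) = 120 + 0.57 × 126 = 191.82 → 192
G = 224 + 0.57 × (116 − 224) = 224 + 0.57 × -108 = 162.44 → 162
B = 180 + 0.57 × (207 − 180) = 180 + 0.57 × 27 = 195.39 → 195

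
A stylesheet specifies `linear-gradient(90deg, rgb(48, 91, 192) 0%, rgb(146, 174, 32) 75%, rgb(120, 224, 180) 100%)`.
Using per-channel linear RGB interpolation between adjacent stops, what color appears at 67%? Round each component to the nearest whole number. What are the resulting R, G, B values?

(136, 165, 49)

67% lies between the 0% and 75% stops, so the local fraction is t = (67 − 0)/(75 − 0) = 67/75 ≈ 0.8933.
R = 48 + 0.8933 × (146 − 48) = 135.543 → 136
G = 91 + 0.8933 × (174 − 91) = 165.144 → 165
B = 192 + 0.8933 × (32 − 192) = 49.072 → 49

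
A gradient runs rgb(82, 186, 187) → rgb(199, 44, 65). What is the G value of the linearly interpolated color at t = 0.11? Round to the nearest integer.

170

G = 186 + 0.11 × (44 − 186) = 170.38 → 170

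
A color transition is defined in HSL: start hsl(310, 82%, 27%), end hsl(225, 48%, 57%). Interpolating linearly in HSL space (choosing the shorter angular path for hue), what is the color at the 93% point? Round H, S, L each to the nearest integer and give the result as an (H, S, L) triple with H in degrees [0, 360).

(231, 50, 55)

Hue arc: Δh = 225 − 310 = -85° (|Δh| ≤ 180, already the shorter path).
H = 310 + 0.93 × (-85) = 230.95 → 231°
S = 82 + 0.93 × (48 − 82) = 50.38 → 50%
L = 27 + 0.93 × (57 − 27) = 54.9 → 55%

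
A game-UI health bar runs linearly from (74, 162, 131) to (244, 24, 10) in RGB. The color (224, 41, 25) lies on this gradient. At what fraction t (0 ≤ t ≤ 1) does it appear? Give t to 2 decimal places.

0.88

Invert the lerp on the R channel (largest span, 170): t = (224 − 74) / (244 − 74) = 150/170 = 0.88235.
Check on G: (41 − 162)/(24 − 162) = 0.8768 ✓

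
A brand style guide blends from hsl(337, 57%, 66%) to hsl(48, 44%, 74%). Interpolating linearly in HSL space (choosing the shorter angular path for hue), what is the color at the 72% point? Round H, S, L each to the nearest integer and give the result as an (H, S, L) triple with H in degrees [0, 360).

Hue: 48 − 337 = -289°, but |-289| > 180 so the shorter arc goes the other way: Δh = -289 + 360 = 71°.
H = 337 + 0.72 × (71) = 388.12 → 388 → 388 mod 360 = 28°
S = 57 + 0.72 × (44 − 57) = 47.64 → 48%
L = 66 + 0.72 × (74 − 66) = 71.76 → 72%

(28, 48, 72)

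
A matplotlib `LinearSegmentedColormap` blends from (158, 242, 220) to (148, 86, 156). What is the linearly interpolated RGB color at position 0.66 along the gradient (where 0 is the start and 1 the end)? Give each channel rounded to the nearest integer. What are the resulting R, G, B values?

(151, 139, 178)

R = 158 + 0.66 × (148 − 158) = 158 + 0.66 × -10 = 151.4 → 151
G = 242 + 0.66 × (86 − 242) = 242 + 0.66 × -156 = 139.04 → 139
B = 220 + 0.66 × (156 − 220) = 220 + 0.66 × -64 = 177.76 → 178
So the blended color is (151, 139, 178), about #978bb2.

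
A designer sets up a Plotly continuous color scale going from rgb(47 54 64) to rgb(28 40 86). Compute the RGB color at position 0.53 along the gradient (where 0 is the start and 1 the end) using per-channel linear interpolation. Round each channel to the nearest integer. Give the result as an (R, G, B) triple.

R = 47 + 0.53 × (28 − 47) = 47 + 0.53 × -19 = 36.93 → 37
G = 54 + 0.53 × (40 − 54) = 54 + 0.53 × -14 = 46.58 → 47
B = 64 + 0.53 × (86 − 64) = 64 + 0.53 × 22 = 75.66 → 76

(37, 47, 76)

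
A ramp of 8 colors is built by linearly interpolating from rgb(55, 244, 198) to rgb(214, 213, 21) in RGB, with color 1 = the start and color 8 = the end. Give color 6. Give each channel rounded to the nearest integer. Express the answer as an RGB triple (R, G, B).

With 8 swatches and endpoints inclusive, swatch 6 sits at t = (6 − 1)/(8 − 1) = 5/7 ≈ 0.7143.
R = 55 + 0.7143 × (214 − 55) = 168.574 → 169
G = 244 + 0.7143 × (213 − 244) = 221.857 → 222
B = 198 + 0.7143 × (21 − 198) = 71.569 → 72

(169, 222, 72)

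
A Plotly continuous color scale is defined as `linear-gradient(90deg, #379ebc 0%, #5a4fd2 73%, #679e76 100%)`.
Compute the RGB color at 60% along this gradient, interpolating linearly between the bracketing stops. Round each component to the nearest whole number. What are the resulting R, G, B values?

60% lies between the 0% and 73% stops, so the local fraction is t = (60 − 0)/(73 − 0) = 60/73 ≈ 0.8219.
#379ebc → (55, 158, 188); #5a4fd2 → (90, 79, 210).
R = 55 + 0.8219 × (90 − 55) = 83.766 → 84
G = 158 + 0.8219 × (79 − 158) = 93.07 → 93
B = 188 + 0.8219 × (210 − 188) = 206.082 → 206

(84, 93, 206)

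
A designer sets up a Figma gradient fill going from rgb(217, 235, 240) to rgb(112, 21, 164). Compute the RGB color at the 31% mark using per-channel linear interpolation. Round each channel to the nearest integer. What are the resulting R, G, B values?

(184, 169, 216)

31% corresponds to t = 0.31.
R = 217 + 0.31 × (112 − 217) = 217 + 0.31 × -105 = 184.45 → 184
G = 235 + 0.31 × (21 − 235) = 235 + 0.31 × -214 = 168.66 → 169
B = 240 + 0.31 × (164 − 240) = 240 + 0.31 × -76 = 216.44 → 216
So the blended color is (184, 169, 216), about #b8a9d8.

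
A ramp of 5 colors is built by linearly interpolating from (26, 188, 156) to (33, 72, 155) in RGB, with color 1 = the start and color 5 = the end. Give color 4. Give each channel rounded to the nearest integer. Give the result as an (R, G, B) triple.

(31, 101, 155)

With 5 swatches and endpoints inclusive, swatch 4 sits at t = (4 − 1)/(5 − 1) = 3/4 ≈ 0.75.
R = 26 + 0.75 × (33 − 26) = 31.25 → 31
G = 188 + 0.75 × (72 − 188) = 101 → 101
B = 156 + 0.75 × (155 − 156) = 155.25 → 155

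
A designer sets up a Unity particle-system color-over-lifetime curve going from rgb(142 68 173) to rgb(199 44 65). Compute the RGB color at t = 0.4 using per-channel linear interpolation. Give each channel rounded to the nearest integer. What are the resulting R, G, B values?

(165, 58, 130)

R = 142 + 0.4 × (199 − 142) = 142 + 0.4 × 57 = 164.8 → 165
G = 68 + 0.4 × (44 − 68) = 68 + 0.4 × -24 = 58.4 → 58
B = 173 + 0.4 × (65 − 173) = 173 + 0.4 × -108 = 129.8 → 130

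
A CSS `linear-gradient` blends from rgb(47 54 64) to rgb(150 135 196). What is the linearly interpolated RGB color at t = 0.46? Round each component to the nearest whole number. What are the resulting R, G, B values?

R = 47 + 0.46 × (150 − 47) = 47 + 0.46 × 103 = 94.38 → 94
G = 54 + 0.46 × (135 − 54) = 54 + 0.46 × 81 = 91.26 → 91
B = 64 + 0.46 × (196 − 64) = 64 + 0.46 × 132 = 124.72 → 125

(94, 91, 125)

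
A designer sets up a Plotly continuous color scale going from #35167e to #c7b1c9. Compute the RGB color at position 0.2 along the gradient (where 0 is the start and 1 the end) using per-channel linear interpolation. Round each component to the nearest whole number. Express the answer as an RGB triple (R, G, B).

(82, 53, 141)

#35167e → (53, 22, 126); #c7b1c9 → (199, 177, 201).
R = 53 + 0.2 × (199 − 53) = 53 + 0.2 × 146 = 82.2 → 82
G = 22 + 0.2 × (177 − 22) = 22 + 0.2 × 155 = 53 → 53
B = 126 + 0.2 × (201 − 126) = 126 + 0.2 × 75 = 141 → 141
So the blended color is (82, 53, 141), about #52358d.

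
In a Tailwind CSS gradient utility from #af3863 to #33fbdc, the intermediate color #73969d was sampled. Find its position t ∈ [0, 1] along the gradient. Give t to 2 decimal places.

0.48

Invert the lerp on the G channel (largest span, 195): t = (150 − 56) / (251 − 56) = 94/195 = 0.48205.
Check on R: (115 − 175)/(51 − 175) = 0.4839 ✓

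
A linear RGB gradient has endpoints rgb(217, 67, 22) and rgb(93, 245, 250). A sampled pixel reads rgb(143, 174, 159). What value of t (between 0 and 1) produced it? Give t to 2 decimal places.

Invert the lerp on the B channel (largest span, 228): t = (159 − 22) / (250 − 22) = 137/228 = 0.60088.
Check on R: (143 − 217)/(93 − 217) = 0.5968 ✓

0.60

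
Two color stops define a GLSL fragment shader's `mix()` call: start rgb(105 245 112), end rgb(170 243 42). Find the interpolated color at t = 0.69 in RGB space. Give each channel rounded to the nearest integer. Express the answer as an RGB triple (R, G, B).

(150, 244, 64)

R = 105 + 0.69 × (170 − 105) = 105 + 0.69 × 65 = 149.85 → 150
G = 245 + 0.69 × (243 − 245) = 245 + 0.69 × -2 = 243.62 → 244
B = 112 + 0.69 × (42 − 112) = 112 + 0.69 × -70 = 63.7 → 64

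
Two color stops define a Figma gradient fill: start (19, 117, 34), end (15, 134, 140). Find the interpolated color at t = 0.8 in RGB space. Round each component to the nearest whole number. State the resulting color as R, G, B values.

R = 19 + 0.8 × (15 − 19) = 19 + 0.8 × -4 = 15.8 → 16
G = 117 + 0.8 × (134 − 117) = 117 + 0.8 × 17 = 130.6 → 131
B = 34 + 0.8 × (140 − 34) = 34 + 0.8 × 106 = 118.8 → 119
So the blended color is (16, 131, 119), about #108377.

(16, 131, 119)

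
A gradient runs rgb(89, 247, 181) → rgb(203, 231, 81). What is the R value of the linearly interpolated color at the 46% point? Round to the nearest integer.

R = 89 + 0.46 × (203 − 89) = 141.44 → 141

141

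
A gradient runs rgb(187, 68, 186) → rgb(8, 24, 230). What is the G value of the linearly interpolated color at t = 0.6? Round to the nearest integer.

42

G = 68 + 0.6 × (24 − 68) = 41.6 → 42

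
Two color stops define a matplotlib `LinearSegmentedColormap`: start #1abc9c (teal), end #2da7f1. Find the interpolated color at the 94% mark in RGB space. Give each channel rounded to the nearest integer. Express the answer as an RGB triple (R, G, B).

(44, 168, 236)

#1abc9c → (26, 188, 156); #2da7f1 → (45, 167, 241).
94% corresponds to t = 0.94.
R = 26 + 0.94 × (45 − 26) = 26 + 0.94 × 19 = 43.86 → 44
G = 188 + 0.94 × (167 − 188) = 188 + 0.94 × -21 = 168.26 → 168
B = 156 + 0.94 × (241 − 156) = 156 + 0.94 × 85 = 235.9 → 236
So the blended color is (44, 168, 236), about #2ca8ec.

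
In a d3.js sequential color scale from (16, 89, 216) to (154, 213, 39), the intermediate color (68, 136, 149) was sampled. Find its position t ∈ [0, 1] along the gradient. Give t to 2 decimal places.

0.38

Invert the lerp on the B channel (largest span, 177): t = (149 − 216) / (39 − 216) = -67/-177 = 0.37853.
Check on R: (68 − 16)/(154 − 16) = 0.3768 ✓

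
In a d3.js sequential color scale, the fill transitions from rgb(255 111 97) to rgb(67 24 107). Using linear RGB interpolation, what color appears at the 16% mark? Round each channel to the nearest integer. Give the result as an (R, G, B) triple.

(225, 97, 99)

16% corresponds to t = 0.16.
R = 255 + 0.16 × (67 − 255) = 255 + 0.16 × -188 = 224.92 → 225
G = 111 + 0.16 × (24 − 111) = 111 + 0.16 × -87 = 97.08 → 97
B = 97 + 0.16 × (107 − 97) = 97 + 0.16 × 10 = 98.6 → 99
So the blended color is (225, 97, 99), about #e16163.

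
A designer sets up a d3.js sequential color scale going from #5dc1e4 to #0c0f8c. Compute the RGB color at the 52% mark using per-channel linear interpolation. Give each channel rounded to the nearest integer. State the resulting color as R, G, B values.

(51, 100, 182)

#5dc1e4 → (93, 193, 228); #0c0f8c → (12, 15, 140).
52% corresponds to t = 0.52.
R = 93 + 0.52 × (12 − 93) = 93 + 0.52 × -81 = 50.88 → 51
G = 193 + 0.52 × (15 − 193) = 193 + 0.52 × -178 = 100.44 → 100
B = 228 + 0.52 × (140 − 228) = 228 + 0.52 × -88 = 182.24 → 182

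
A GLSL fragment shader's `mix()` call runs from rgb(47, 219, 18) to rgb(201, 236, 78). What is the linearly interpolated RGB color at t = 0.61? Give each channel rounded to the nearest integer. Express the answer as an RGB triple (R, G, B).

(141, 229, 55)

R = 47 + 0.61 × (201 − 47) = 47 + 0.61 × 154 = 140.94 → 141
G = 219 + 0.61 × (236 − 219) = 219 + 0.61 × 17 = 229.37 → 229
B = 18 + 0.61 × (78 − 18) = 18 + 0.61 × 60 = 54.6 → 55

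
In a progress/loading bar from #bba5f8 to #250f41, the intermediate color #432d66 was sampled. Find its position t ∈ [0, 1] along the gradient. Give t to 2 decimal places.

Invert the lerp on the B channel (largest span, 183): t = (102 − 248) / (65 − 248) = -146/-183 = 0.79781.
Check on R: (67 − 187)/(37 − 187) = 0.8 ✓

0.80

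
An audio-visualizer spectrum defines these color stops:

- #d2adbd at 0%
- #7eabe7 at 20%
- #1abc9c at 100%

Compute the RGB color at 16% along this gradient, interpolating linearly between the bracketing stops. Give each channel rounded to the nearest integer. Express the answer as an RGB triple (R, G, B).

(143, 171, 223)

16% lies between the 0% and 20% stops, so the local fraction is t = (16 − 0)/(20 − 0) = 16/20 ≈ 0.8.
#d2adbd → (210, 173, 189); #7eabe7 → (126, 171, 231).
R = 210 + 0.8 × (126 − 210) = 142.8 → 143
G = 173 + 0.8 × (171 − 173) = 171.4 → 171
B = 189 + 0.8 × (231 − 189) = 222.6 → 223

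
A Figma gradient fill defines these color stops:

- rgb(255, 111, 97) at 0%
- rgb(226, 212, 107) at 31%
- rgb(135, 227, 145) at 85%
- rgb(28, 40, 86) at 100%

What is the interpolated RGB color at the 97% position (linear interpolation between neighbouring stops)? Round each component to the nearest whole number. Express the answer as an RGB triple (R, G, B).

97% lies between the 85% and 100% stops, so the local fraction is t = (97 − 85)/(100 − 85) = 12/15 ≈ 0.8.
R = 135 + 0.8 × (28 − 135) = 49.4 → 49
G = 227 + 0.8 × (40 − 227) = 77.4 → 77
B = 145 + 0.8 × (86 − 145) = 97.8 → 98

(49, 77, 98)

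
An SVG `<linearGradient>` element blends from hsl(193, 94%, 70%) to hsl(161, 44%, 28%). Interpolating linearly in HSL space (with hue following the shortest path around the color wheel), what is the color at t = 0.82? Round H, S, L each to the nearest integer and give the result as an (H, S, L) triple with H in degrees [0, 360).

Hue arc: Δh = 161 − 193 = -32° (|Δh| ≤ 180, already the shorter path).
H = 193 + 0.82 × (-32) = 166.76 → 167°
S = 94 + 0.82 × (44 − 94) = 53 → 53%
L = 70 + 0.82 × (28 − 70) = 35.56 → 36%

(167, 53, 36)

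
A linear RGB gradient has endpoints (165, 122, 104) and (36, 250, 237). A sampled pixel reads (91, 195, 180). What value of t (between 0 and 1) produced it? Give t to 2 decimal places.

0.57

Invert the lerp on the B channel (largest span, 133): t = (180 − 104) / (237 − 104) = 76/133 = 0.57143.
Check on R: (91 − 165)/(36 − 165) = 0.5736 ✓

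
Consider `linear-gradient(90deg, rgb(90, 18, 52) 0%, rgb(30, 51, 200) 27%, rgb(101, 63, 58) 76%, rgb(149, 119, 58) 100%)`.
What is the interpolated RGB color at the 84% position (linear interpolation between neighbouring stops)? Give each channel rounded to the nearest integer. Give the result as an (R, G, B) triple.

(117, 82, 58)

84% lies between the 76% and 100% stops, so the local fraction is t = (84 − 76)/(100 − 76) = 8/24 ≈ 0.3333.
R = 101 + 0.3333 × (149 − 101) = 116.998 → 117
G = 63 + 0.3333 × (119 − 63) = 81.665 → 82
B = 58 + 0.3333 × (58 − 58) = 58 → 58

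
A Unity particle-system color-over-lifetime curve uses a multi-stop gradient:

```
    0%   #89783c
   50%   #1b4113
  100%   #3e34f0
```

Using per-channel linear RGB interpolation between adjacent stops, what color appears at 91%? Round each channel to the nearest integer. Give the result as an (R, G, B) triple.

91% lies between the 50% and 100% stops, so the local fraction is t = (91 − 50)/(100 − 50) = 41/50 ≈ 0.82.
#1b4113 → (27, 65, 19); #3e34f0 → (62, 52, 240).
R = 27 + 0.82 × (62 − 27) = 55.7 → 56
G = 65 + 0.82 × (52 − 65) = 54.34 → 54
B = 19 + 0.82 × (240 − 19) = 200.22 → 200

(56, 54, 200)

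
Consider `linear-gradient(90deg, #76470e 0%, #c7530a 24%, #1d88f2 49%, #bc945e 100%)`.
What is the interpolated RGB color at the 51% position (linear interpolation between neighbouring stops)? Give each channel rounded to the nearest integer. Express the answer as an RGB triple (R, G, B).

51% lies between the 49% and 100% stops, so the local fraction is t = (51 − 49)/(100 − 49) = 2/51 ≈ 0.0392.
#1d88f2 → (29, 136, 242); #bc945e → (188, 148, 94).
R = 29 + 0.0392 × (188 − 29) = 35.233 → 35
G = 136 + 0.0392 × (148 − 136) = 136.47 → 136
B = 242 + 0.0392 × (94 − 242) = 236.198 → 236

(35, 136, 236)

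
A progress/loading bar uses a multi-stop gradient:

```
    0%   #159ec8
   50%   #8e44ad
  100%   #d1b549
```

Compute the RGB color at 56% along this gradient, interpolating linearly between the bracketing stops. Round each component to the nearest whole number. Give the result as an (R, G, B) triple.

(150, 82, 161)

56% lies between the 50% and 100% stops, so the local fraction is t = (56 − 50)/(100 − 50) = 6/50 ≈ 0.12.
#8e44ad → (142, 68, 173); #d1b549 → (209, 181, 73).
R = 142 + 0.12 × (209 − 142) = 150.04 → 150
G = 68 + 0.12 × (181 − 68) = 81.56 → 82
B = 173 + 0.12 × (73 − 173) = 161 → 161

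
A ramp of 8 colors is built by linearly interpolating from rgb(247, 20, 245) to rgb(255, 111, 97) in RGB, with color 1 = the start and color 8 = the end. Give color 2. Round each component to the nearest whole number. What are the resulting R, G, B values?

With 8 swatches and endpoints inclusive, swatch 2 sits at t = (2 − 1)/(8 − 1) = 1/7 ≈ 0.1429.
R = 247 + 0.1429 × (255 − 247) = 248.143 → 248
G = 20 + 0.1429 × (111 − 20) = 33.004 → 33
B = 245 + 0.1429 × (97 − 245) = 223.851 → 224

(248, 33, 224)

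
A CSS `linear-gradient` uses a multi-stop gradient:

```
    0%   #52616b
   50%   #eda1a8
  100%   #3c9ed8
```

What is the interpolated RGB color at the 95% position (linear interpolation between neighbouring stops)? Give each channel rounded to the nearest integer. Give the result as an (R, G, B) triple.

(78, 158, 211)

95% lies between the 50% and 100% stops, so the local fraction is t = (95 − 50)/(100 − 50) = 45/50 ≈ 0.9.
#eda1a8 → (237, 161, 168); #3c9ed8 → (60, 158, 216).
R = 237 + 0.9 × (60 − 237) = 77.7 → 78
G = 161 + 0.9 × (158 − 161) = 158.3 → 158
B = 168 + 0.9 × (216 − 168) = 211.2 → 211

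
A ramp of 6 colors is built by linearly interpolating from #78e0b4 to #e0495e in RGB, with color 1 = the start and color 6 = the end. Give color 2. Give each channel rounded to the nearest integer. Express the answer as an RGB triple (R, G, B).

(141, 194, 163)

With 6 swatches and endpoints inclusive, swatch 2 sits at t = (2 − 1)/(6 − 1) = 1/5 ≈ 0.2.
#78e0b4 → (120, 224, 180); #e0495e → (224, 73, 94).
R = 120 + 0.2 × (224 − 120) = 140.8 → 141
G = 224 + 0.2 × (73 − 224) = 193.8 → 194
B = 180 + 0.2 × (94 − 180) = 162.8 → 163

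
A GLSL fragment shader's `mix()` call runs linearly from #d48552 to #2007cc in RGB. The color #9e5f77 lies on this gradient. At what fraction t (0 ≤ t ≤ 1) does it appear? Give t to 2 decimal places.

0.30

Invert the lerp on the R channel (largest span, 180): t = (158 − 212) / (32 − 212) = -54/-180 = 0.3.
Check on G: (95 − 133)/(7 − 133) = 0.3016 ✓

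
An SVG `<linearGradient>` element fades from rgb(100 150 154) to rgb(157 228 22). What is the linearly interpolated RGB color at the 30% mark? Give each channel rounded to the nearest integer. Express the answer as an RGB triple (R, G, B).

(117, 173, 114)

30% corresponds to t = 0.3.
R = 100 + 0.3 × (157 − 100) = 100 + 0.3 × 57 = 117.1 → 117
G = 150 + 0.3 × (228 − 150) = 150 + 0.3 × 78 = 173.4 → 173
B = 154 + 0.3 × (22 − 154) = 154 + 0.3 × -132 = 114.4 → 114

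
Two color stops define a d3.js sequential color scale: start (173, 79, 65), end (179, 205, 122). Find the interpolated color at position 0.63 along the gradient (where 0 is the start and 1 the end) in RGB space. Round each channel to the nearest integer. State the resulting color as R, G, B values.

R = 173 + 0.63 × (179 − 173) = 173 + 0.63 × 6 = 176.78 → 177
G = 79 + 0.63 × (205 − 79) = 79 + 0.63 × 126 = 158.38 → 158
B = 65 + 0.63 × (122 − 65) = 65 + 0.63 × 57 = 100.91 → 101

(177, 158, 101)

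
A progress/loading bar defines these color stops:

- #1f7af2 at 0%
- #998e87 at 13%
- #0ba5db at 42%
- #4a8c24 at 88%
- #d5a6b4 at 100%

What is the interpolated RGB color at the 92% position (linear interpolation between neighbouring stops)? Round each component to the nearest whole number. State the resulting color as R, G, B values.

(120, 149, 84)

92% lies between the 88% and 100% stops, so the local fraction is t = (92 − 88)/(100 − 88) = 4/12 ≈ 0.3333.
#4a8c24 → (74, 140, 36); #d5a6b4 → (213, 166, 180).
R = 74 + 0.3333 × (213 − 74) = 120.329 → 120
G = 140 + 0.3333 × (166 − 140) = 148.666 → 149
B = 36 + 0.3333 × (180 − 36) = 83.995 → 84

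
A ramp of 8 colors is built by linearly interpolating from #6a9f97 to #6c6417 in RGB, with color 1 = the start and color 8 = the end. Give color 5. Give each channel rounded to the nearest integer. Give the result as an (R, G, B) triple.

With 8 swatches and endpoints inclusive, swatch 5 sits at t = (5 − 1)/(8 − 1) = 4/7 ≈ 0.5714.
#6a9f97 → (106, 159, 151); #6c6417 → (108, 100, 23).
R = 106 + 0.5714 × (108 − 106) = 107.143 → 107
G = 159 + 0.5714 × (100 − 159) = 125.287 → 125
B = 151 + 0.5714 × (23 − 151) = 77.861 → 78

(107, 125, 78)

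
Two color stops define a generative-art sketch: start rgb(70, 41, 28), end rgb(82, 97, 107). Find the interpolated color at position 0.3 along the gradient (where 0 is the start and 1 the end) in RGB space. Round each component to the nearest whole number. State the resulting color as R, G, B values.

(74, 58, 52)

R = 70 + 0.3 × (82 − 70) = 70 + 0.3 × 12 = 73.6 → 74
G = 41 + 0.3 × (97 − 41) = 41 + 0.3 × 56 = 57.8 → 58
B = 28 + 0.3 × (107 − 28) = 28 + 0.3 × 79 = 51.7 → 52
So the blended color is (74, 58, 52), about #4a3a34.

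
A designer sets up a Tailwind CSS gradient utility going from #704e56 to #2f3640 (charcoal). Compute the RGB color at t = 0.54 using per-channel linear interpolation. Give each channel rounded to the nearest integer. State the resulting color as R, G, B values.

(77, 65, 74)

#704e56 → (112, 78, 86); #2f3640 → (47, 54, 64).
R = 112 + 0.54 × (47 − 112) = 112 + 0.54 × -65 = 76.9 → 77
G = 78 + 0.54 × (54 − 78) = 78 + 0.54 × -24 = 65.04 → 65
B = 86 + 0.54 × (64 − 86) = 86 + 0.54 × -22 = 74.12 → 74
So the blended color is (77, 65, 74), about #4d414a.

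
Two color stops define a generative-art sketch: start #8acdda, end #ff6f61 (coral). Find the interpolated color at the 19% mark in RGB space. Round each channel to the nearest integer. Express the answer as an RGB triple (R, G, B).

(160, 187, 195)

#8acdda → (138, 205, 218); #ff6f61 → (255, 111, 97).
19% corresponds to t = 0.19.
R = 138 + 0.19 × (255 − 138) = 138 + 0.19 × 117 = 160.23 → 160
G = 205 + 0.19 × (111 − 205) = 205 + 0.19 × -94 = 187.14 → 187
B = 218 + 0.19 × (97 − 218) = 218 + 0.19 × -121 = 195.01 → 195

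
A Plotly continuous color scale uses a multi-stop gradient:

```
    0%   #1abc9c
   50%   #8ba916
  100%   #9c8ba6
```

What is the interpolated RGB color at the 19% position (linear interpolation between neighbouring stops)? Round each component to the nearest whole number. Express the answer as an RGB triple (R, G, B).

(69, 181, 105)

19% lies between the 0% and 50% stops, so the local fraction is t = (19 − 0)/(50 − 0) = 19/50 ≈ 0.38.
#1abc9c → (26, 188, 156); #8ba916 → (139, 169, 22).
R = 26 + 0.38 × (139 − 26) = 68.94 → 69
G = 188 + 0.38 × (169 − 188) = 180.78 → 181
B = 156 + 0.38 × (22 − 156) = 105.08 → 105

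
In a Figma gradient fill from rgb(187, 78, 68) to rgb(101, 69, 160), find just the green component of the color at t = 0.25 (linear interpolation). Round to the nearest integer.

76

G = 78 + 0.25 × (69 − 78) = 75.75 → 76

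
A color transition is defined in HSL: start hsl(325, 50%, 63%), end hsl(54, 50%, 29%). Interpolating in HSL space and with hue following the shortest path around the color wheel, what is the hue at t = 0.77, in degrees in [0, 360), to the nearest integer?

Hue: 54 − 325 = -271°, but |-271| > 180 so the shorter arc goes the other way: Δh = -271 + 360 = 89°.
H = 325 + 0.77 × (89) = 393.53 → 394 → 394 mod 360 = 34°

34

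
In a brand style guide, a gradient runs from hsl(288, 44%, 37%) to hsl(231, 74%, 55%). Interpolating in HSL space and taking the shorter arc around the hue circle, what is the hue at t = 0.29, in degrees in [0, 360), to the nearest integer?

271

Hue arc: Δh = 231 − 288 = -57° (|Δh| ≤ 180, already the shorter path).
H = 288 + 0.29 × (-57) = 271.47 → 271°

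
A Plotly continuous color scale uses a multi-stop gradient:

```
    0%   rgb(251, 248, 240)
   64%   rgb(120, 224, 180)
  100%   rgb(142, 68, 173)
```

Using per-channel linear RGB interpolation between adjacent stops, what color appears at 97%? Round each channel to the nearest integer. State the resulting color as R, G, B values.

97% lies between the 64% and 100% stops, so the local fraction is t = (97 − 64)/(100 − 64) = 33/36 ≈ 0.9167.
R = 120 + 0.9167 × (142 − 120) = 140.167 → 140
G = 224 + 0.9167 × (68 − 224) = 80.995 → 81
B = 180 + 0.9167 × (173 − 180) = 173.583 → 174

(140, 81, 174)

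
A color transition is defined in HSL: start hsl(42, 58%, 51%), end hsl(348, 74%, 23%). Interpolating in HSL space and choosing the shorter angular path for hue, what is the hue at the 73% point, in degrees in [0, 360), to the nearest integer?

3

Hue: 348 − 42 = 306°, but |306| > 180 so the shorter arc goes the other way: Δh = 306 − 360 = -54°.
H = 42 + 0.73 × (-54) = 2.58 → 3°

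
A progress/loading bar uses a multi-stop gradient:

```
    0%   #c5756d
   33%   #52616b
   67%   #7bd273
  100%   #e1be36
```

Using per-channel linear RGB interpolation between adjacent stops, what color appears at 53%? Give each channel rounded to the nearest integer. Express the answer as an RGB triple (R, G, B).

(106, 163, 112)

53% lies between the 33% and 67% stops, so the local fraction is t = (53 − 33)/(67 − 33) = 20/34 ≈ 0.5882.
#52616b → (82, 97, 107); #7bd273 → (123, 210, 115).
R = 82 + 0.5882 × (123 − 82) = 106.116 → 106
G = 97 + 0.5882 × (210 − 97) = 163.467 → 163
B = 107 + 0.5882 × (115 − 107) = 111.706 → 112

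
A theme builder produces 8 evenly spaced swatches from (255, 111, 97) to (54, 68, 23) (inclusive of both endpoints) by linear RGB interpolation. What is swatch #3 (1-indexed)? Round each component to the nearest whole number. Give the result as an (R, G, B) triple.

With 8 swatches and endpoints inclusive, swatch 3 sits at t = (3 − 1)/(8 − 1) = 2/7 ≈ 0.2857.
R = 255 + 0.2857 × (54 − 255) = 197.574 → 198
G = 111 + 0.2857 × (68 − 111) = 98.715 → 99
B = 97 + 0.2857 × (23 − 97) = 75.858 → 76

(198, 99, 76)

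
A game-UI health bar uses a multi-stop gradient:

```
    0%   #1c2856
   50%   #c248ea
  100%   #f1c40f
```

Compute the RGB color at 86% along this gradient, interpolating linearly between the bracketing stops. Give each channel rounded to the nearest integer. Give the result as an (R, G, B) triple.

86% lies between the 50% and 100% stops, so the local fraction is t = (86 − 50)/(100 − 50) = 36/50 ≈ 0.72.
#c248ea → (194, 72, 234); #f1c40f → (241, 196, 15).
R = 194 + 0.72 × (241 − 194) = 227.84 → 228
G = 72 + 0.72 × (196 − 72) = 161.28 → 161
B = 234 + 0.72 × (15 − 234) = 76.32 → 76

(228, 161, 76)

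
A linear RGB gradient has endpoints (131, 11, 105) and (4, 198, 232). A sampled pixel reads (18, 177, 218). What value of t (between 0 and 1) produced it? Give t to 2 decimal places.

0.89

Invert the lerp on the G channel (largest span, 187): t = (177 − 11) / (198 − 11) = 166/187 = 0.8877.
Check on R: (18 − 131)/(4 − 131) = 0.8898 ✓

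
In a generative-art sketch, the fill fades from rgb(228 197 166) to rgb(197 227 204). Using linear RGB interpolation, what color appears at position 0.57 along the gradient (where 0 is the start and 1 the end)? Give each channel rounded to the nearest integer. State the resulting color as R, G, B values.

(210, 214, 188)

R = 228 + 0.57 × (197 − 228) = 228 + 0.57 × -31 = 210.33 → 210
G = 197 + 0.57 × (227 − 197) = 197 + 0.57 × 30 = 214.1 → 214
B = 166 + 0.57 × (204 − 166) = 166 + 0.57 × 38 = 187.66 → 188
So the blended color is (210, 214, 188), about #d2d6bc.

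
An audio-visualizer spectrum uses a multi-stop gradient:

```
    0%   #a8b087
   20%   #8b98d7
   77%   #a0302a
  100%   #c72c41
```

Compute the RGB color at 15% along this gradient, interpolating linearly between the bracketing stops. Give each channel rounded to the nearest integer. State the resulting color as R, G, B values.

15% lies between the 0% and 20% stops, so the local fraction is t = (15 − 0)/(20 − 0) = 15/20 ≈ 0.75.
#a8b087 → (168, 176, 135); #8b98d7 → (139, 152, 215).
R = 168 + 0.75 × (139 − 168) = 146.25 → 146
G = 176 + 0.75 × (152 − 176) = 158 → 158
B = 135 + 0.75 × (215 − 135) = 195 → 195

(146, 158, 195)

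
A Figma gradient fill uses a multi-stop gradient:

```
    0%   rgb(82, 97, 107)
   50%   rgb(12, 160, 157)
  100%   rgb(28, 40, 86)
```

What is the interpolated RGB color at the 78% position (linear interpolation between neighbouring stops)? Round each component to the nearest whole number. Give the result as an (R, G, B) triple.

78% lies between the 50% and 100% stops, so the local fraction is t = (78 − 50)/(100 − 50) = 28/50 ≈ 0.56.
R = 12 + 0.56 × (28 − 12) = 20.96 → 21
G = 160 + 0.56 × (40 − 160) = 92.8 → 93
B = 157 + 0.56 × (86 − 157) = 117.24 → 117

(21, 93, 117)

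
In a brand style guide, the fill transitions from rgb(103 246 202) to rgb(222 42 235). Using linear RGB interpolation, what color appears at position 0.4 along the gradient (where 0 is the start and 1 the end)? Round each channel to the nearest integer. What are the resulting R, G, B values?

(151, 164, 215)

R = 103 + 0.4 × (222 − 103) = 103 + 0.4 × 119 = 150.6 → 151
G = 246 + 0.4 × (42 − 246) = 246 + 0.4 × -204 = 164.4 → 164
B = 202 + 0.4 × (235 − 202) = 202 + 0.4 × 33 = 215.2 → 215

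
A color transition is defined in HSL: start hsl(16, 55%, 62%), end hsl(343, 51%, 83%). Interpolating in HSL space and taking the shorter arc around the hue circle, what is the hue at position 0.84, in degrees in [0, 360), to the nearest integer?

348

Hue: 343 − 16 = 327°, but |327| > 180 so the shorter arc goes the other way: Δh = 327 − 360 = -33°.
H = 16 + 0.84 × (-33) = -11.72 → -12 → -12 mod 360 = 348°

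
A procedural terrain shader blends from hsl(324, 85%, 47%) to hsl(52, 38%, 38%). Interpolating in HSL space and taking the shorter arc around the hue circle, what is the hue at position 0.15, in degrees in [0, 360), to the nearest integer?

337

Hue: 52 − 324 = -272°, but |-272| > 180 so the shorter arc goes the other way: Δh = -272 + 360 = 88°.
H = 324 + 0.15 × (88) = 337.2 → 337°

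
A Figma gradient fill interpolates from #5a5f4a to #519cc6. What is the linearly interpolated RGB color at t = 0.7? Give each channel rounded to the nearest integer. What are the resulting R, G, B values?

(84, 138, 161)

#5a5f4a → (90, 95, 74); #519cc6 → (81, 156, 198).
R = 90 + 0.7 × (81 − 90) = 90 + 0.7 × -9 = 83.7 → 84
G = 95 + 0.7 × (156 − 95) = 95 + 0.7 × 61 = 137.7 → 138
B = 74 + 0.7 × (198 − 74) = 74 + 0.7 × 124 = 160.8 → 161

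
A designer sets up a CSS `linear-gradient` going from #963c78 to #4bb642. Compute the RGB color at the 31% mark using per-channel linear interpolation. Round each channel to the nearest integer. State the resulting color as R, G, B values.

(127, 98, 103)

#963c78 → (150, 60, 120); #4bb642 → (75, 182, 66).
31% corresponds to t = 0.31.
R = 150 + 0.31 × (75 − 150) = 150 + 0.31 × -75 = 126.75 → 127
G = 60 + 0.31 × (182 − 60) = 60 + 0.31 × 122 = 97.82 → 98
B = 120 + 0.31 × (66 − 120) = 120 + 0.31 × -54 = 103.26 → 103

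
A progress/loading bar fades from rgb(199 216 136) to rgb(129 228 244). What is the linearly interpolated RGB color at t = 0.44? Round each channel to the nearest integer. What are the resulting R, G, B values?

(168, 221, 184)

R = 199 + 0.44 × (129 − 199) = 199 + 0.44 × -70 = 168.2 → 168
G = 216 + 0.44 × (228 − 216) = 216 + 0.44 × 12 = 221.28 → 221
B = 136 + 0.44 × (244 − 136) = 136 + 0.44 × 108 = 183.52 → 184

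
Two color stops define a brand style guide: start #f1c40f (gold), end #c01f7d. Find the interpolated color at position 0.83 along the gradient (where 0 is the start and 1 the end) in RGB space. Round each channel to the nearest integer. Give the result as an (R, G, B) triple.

(200, 59, 106)

#f1c40f → (241, 196, 15); #c01f7d → (192, 31, 125).
R = 241 + 0.83 × (192 − 241) = 241 + 0.83 × -49 = 200.33 → 200
G = 196 + 0.83 × (31 − 196) = 196 + 0.83 × -165 = 59.05 → 59
B = 15 + 0.83 × (125 − 15) = 15 + 0.83 × 110 = 106.3 → 106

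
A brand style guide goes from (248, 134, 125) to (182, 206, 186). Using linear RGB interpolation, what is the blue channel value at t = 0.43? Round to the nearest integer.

151

B = 125 + 0.43 × (186 − 125) = 151.23 → 151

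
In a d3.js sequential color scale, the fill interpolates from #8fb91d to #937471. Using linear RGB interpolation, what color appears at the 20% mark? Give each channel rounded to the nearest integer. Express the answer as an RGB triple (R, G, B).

#8fb91d → (143, 185, 29); #937471 → (147, 116, 113).
20% corresponds to t = 0.2.
R = 143 + 0.2 × (147 − 143) = 143 + 0.2 × 4 = 143.8 → 144
G = 185 + 0.2 × (116 − 185) = 185 + 0.2 × -69 = 171.2 → 171
B = 29 + 0.2 × (113 − 29) = 29 + 0.2 × 84 = 45.8 → 46
So the blended color is (144, 171, 46), about #90ab2e.

(144, 171, 46)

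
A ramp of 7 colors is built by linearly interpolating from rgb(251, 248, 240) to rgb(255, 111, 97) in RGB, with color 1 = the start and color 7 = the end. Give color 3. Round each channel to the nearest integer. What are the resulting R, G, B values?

With 7 swatches and endpoints inclusive, swatch 3 sits at t = (3 − 1)/(7 − 1) = 2/6 ≈ 0.3333.
R = 251 + 0.3333 × (255 − 251) = 252.333 → 252
G = 248 + 0.3333 × (111 − 248) = 202.338 → 202
B = 240 + 0.3333 × (97 − 240) = 192.338 → 192

(252, 202, 192)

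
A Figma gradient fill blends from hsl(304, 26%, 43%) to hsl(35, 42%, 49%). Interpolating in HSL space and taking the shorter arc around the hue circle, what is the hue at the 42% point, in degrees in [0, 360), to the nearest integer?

342

Hue: 35 − 304 = -269°, but |-269| > 180 so the shorter arc goes the other way: Δh = -269 + 360 = 91°.
H = 304 + 0.42 × (91) = 342.22 → 342°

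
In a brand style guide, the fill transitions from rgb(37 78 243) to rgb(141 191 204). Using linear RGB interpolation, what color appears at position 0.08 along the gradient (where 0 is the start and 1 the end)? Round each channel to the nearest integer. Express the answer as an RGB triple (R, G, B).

(45, 87, 240)

R = 37 + 0.08 × (141 − 37) = 37 + 0.08 × 104 = 45.32 → 45
G = 78 + 0.08 × (191 − 78) = 78 + 0.08 × 113 = 87.04 → 87
B = 243 + 0.08 × (204 − 243) = 243 + 0.08 × -39 = 239.88 → 240
So the blended color is (45, 87, 240), about #2d57f0.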